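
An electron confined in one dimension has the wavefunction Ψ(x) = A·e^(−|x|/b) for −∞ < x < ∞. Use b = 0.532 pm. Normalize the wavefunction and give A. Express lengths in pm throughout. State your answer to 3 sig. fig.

Normalization requires ∫|Ψ|² dx = 1, integrated from −∞ to ∞.
Using ∫₀^∞ xⁿ e^(−αx) dx = n!/αⁿ⁺¹, carrying out the integral gives A² · b.
So A² = (b)^(−1).
With b = 0.532: A² = 1.880 and A = 1.371.

A ≈ 1.37 pm^(-1/2)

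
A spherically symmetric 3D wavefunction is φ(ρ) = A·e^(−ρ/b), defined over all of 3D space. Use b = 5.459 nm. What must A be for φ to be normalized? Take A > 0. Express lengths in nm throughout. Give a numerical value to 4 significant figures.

A ≈ 0.04423 nm^(-3/2)

Normalization requires ∫|φ|² 4πρ² dρ = 1, integrated from 0 to ∞.
The angular integral contributes 4π, leaving ∫₀^∞ ρ²|φ|² dρ.
Using ∫₀^∞ ρⁿ e^(−αρ) dρ = n!/αⁿ⁺¹, carrying out the integral gives A² · π·b^3.
Hence A² = 1/[π·b^3].
With b = 5.459: A² = 0.0019566 and A = 0.044234.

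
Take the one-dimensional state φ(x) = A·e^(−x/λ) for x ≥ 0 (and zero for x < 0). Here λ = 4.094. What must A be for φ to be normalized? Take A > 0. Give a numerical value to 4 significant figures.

The normalization condition is ∫|φ|² dx = 1 from 0 to ∞.
The integral (without the A² prefactor) comes out to λ/2.
Setting this equal to 1 gives A² = 1/(λ/2).
Substituting λ = 4.094 gives A² = 0.48852, so A = 0.69894.

A ≈ 0.6989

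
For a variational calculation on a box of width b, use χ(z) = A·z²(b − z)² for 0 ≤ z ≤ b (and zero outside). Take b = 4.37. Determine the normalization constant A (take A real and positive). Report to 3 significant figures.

A ≈ 0.0329

We need A² ∫|f|² dz = 1, taking the integral from 0 to b.
The integral (without the A² prefactor) comes out to b^9/630.
Setting this equal to 1 gives A² = 1/(b^9/630).
Substituting b = 4.37 gives A² = 0.001084, so A = 0.03292.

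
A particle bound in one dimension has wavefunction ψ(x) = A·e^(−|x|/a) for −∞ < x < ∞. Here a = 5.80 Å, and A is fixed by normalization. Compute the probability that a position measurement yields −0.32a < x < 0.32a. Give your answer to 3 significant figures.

P = ∫_{−0.32a}^{0.32a} |ψ(x)|² dx.
With A² fixed by ∫|ψ|² = 1, i.e. A² = (a)^(−1), substitute and integrate.
By symmetry take twice the x ≥ 0 contribution in numerator and denominator; the 2's cancel. Substituting u = x/a, A² and the length scale cancel in the ratio: P = ∫_{0}^{0.32} e^(-2·u) du / ∫_{0}^{∞} e^(-2·u) du.
Using ∫ e^(-2·u) du = -e^(-2·u)/2, the numerator is 1/2 - e^(-16/25)/2 and the denominator is 1/2.
The result is P = 0.4727.

P ≈ 0.473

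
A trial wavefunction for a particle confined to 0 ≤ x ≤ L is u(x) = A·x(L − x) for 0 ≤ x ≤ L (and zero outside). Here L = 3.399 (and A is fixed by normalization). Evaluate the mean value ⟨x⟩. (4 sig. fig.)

⟨x⟩ ≈ 1.700

By definition ⟨x⟩ = ∫ x |u(x)|² dx.
Evaluating both integrals, ⟨x⟩ = L/2.
Putting L = 3.399 gives 1.6995.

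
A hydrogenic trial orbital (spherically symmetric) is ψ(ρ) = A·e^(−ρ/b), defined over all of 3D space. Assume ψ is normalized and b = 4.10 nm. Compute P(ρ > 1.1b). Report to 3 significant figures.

P ≈ 0.623

With dV = 4πρ²dρ, the probability is ∫|ψ|² dV over ρ > 1.1b.
A² is fixed by ∫₀^∞ 4πρ²|ψ|² dρ = 1, i.e. A² = (π·b^3)^(−1).
Substituting u = ρ/b, A², 4π and the length scale all cancel in the ratio: P = ∫_{1.1}^{∞} u^2·e^(-2·u) du / ∫_{0}^{∞} u^2·e^(-2·u) du.
Using ∫ u^2·e^(-2·u) du = -(2·u^2 + 2·u + 1)·e^(-2·u)/4, the numerator is 281·e^(-11/5)/200 and the denominator is 1/4.
This evaluates to P = 0.6227.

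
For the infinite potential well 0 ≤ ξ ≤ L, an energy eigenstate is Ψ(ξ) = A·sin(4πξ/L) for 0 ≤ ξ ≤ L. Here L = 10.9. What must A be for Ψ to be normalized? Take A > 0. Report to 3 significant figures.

We need A² ∫|f|² dξ = 1, taking the integral from 0 to L.
With ∫₀^L sin²(nπξ/L) dξ = L/2, ∫|Ψ|² dξ = A²·(L/2).
Setting this equal to 1 gives A² = 1/(L/2).
Substituting L = 10.9 gives A² = 0.1835, so A = 0.4284.

A ≈ 0.428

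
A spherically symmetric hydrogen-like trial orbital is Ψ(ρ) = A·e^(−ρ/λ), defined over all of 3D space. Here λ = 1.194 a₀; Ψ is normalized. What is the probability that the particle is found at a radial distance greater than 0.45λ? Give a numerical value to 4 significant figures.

P ≈ 0.9371

Integrate the radial probability density 4πρ²|Ψ|² over ρ > 0.45λ.
Normalization gives A² = 1/(π·λ^3).
Substituting u = ρ/λ, A², 4π and the length scale all cancel in the ratio: P = ∫_{0.45}^{∞} u^2·e^(-2·u) du / ∫_{0}^{∞} u^2·e^(-2·u) du.
An antiderivative of u^2·e^(-2·u) is -(2·u^2 + 2·u + 1)·e^(-2·u)/4; evaluating from 0.45 to ∞ gives 461·e^(-9/10)/800, while the full integral is 1/4.
Taking the ratio yields P = 0.93714.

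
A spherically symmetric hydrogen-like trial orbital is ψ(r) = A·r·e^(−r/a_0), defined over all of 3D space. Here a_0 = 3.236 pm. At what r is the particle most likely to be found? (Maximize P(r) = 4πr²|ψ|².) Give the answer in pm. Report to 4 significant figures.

The maximum of P(r) = 4πr²|ψ|² occurs where its derivative vanishes.
This gives r = 2·a_0.
With a_0 = 3.236, the most probable radial distance is 6.4720 pm.

r ≈ 6.472 pm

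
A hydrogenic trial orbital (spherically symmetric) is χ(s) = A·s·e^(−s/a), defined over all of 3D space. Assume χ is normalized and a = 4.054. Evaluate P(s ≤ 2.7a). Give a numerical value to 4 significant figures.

P ≈ 0.6267

Integrate the radial probability density 4πs²|χ|² over s ≤ 2.7a.
The full normalization integral is A²·[3·π·a^5] = 1, fixing A².
Let u = s/a; then A², 4π and the length scale all cancel, so P = ∫_{0}^{2.7} u^4·e^(-2·u) du ÷ ∫_{0}^{∞} u^4·e^(-2·u) du.
With ∫ u^4·e^(-2·u) du = -(u^4/2 + u^3 + 3·u^2/2 + 3·u/2 + 3/4)·e^(-2·u) + C, the region integral is ≈ 0.470017 and the full one is 3/4.
The region integral divided by the full integral gives P = 0.62669.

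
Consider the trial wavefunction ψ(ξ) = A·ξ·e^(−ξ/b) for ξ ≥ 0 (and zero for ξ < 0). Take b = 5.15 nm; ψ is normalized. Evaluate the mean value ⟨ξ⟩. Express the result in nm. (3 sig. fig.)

⟨ξ⟩ = ∫ ξ |ψ|² dξ over the full domain.
With ∫₀^∞ ξ^3 e^(−αξ) dξ = 3!/α^4, evaluating both integrals, ⟨ξ⟩ = 3·b/2.
Putting b = 5.15 gives 7.725.

⟨ξ⟩ ≈ 7.73 nm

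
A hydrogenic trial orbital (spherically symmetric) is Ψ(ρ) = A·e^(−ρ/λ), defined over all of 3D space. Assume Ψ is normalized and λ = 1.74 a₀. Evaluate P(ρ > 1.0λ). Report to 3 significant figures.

P ≈ 0.677

Integrate the radial probability density 4πρ²|Ψ|² over ρ > 1.0λ.
Normalization gives A² = 1/(π·λ^3).
In terms of u = ρ/λ (A², 4π and the length scale all cancel between numerator and denominator), P = [∫_{1.0}^{∞} u^2·e^(-2·u) du] / [∫_{0}^{∞} u^2·e^(-2·u) du].
With ∫ u^2·e^(-2·u) du = -(2·u^2 + 2·u + 1)·e^(-2·u)/4 + C, the region integral is 5·e^(-2)/4 and the full one is 1/4.
Taking the ratio yields P = 0.6767.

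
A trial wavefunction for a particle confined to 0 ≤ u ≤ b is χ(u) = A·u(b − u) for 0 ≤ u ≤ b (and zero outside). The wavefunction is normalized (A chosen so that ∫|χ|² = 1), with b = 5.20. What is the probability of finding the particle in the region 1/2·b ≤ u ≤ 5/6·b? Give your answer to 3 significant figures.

The probability is P = ∫ |χ|² du over [1/2·b, 5/6·b].
The normalization integral ∫|χ|²du over the whole domain equals b^5/30·A², and A² cancels in the ratio.
Let t = u/b; then A² and the length scale cancel, so P = ∫_{1/2}^{5/6} t^2·(1 - t)^2 dt ÷ ∫_{0}^{1} t^2·(1 - t)^2 dt.
Using ∫ t^2·(1 - t)^2 dt = t^3·(6·t^2 - 15·t + 10)/30, the numerator is ≈ 0.015484 and the denominator is 1/30.
Taking the ratio, P = 301/648.

P ≈ 0.465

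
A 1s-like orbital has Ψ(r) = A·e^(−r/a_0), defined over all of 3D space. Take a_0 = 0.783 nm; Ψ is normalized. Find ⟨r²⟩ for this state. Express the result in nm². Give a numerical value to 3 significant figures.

⟨r^2⟩ ≈ 1.84 nm^2

By definition ⟨r²⟩ = ∫ r^2 |Ψ(r)|² 4πr² dr.
Since the A² factors cancel between numerator and denominator, ⟨r²⟩ = 3·a_0^2.
With a_0 = 0.783, ⟨r^2⟩ = 1.839.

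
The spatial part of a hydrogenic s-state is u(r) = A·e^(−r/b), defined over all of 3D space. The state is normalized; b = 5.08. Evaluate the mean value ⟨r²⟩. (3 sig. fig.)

⟨r^2⟩ ≈ 77.4

The expectation value is the |u|²-weighted average of r^2: ∫ r^2|u|² 4πr² dr.
Using ∫₀^∞ rⁿ e^(−αr) dr = n!/αⁿ⁺¹, since the A² factors cancel between numerator and denominator, ⟨r²⟩ = 3·b^2.
Putting b = 5.08 gives 77.42.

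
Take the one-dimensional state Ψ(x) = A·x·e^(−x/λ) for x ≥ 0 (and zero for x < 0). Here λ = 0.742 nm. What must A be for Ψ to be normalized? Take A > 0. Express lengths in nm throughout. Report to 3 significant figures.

The normalization condition is ∫|Ψ|² dx = 1 from 0 to ∞.
Using ∫₀^∞ xⁿ e^(−αx) dx = n!/αⁿ⁺¹, the integral (without the A² prefactor) comes out to λ^3/4.
So A² = (λ^3/4)^(−1).
Substituting λ = 0.742 gives A² = 9.791, so A = 3.129.

A ≈ 3.13 nm^(-3/2)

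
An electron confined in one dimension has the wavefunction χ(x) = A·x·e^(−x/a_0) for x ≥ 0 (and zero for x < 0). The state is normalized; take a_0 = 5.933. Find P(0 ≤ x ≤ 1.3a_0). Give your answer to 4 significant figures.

P ≈ 0.4816

P = ∫_{0}^{1.3a_0} |χ(x)|² dx.
Since A² = 1/(a_0^3/4), this is the region integral divided by the full normalization integral.
In terms of u = x/a_0 (A² and the length scale cancel between numerator and denominator), P = [∫_{0}^{1.3} u^2·e^(-2·u) du] / [∫_{0}^{∞} u^2·e^(-2·u) du].
Using ∫ u^2·e^(-2·u) du = -(2·u^2 + 2·u + 1)·e^(-2·u)/4, the numerator is 1/4 - 349·e^(-13/5)/200 and the denominator is 1/4.
Evaluating gives P = 0.48157.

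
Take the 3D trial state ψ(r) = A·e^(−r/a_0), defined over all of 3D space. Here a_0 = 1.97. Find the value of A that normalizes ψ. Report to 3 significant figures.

Normalization requires ∫|ψ|² 4πr² dr = 1, integrated from 0 to ∞.
In 3D with spherical symmetry the volume element is 4πr² dr.
Recall ∫₀^∞ r^m e^(−r/β) dr = m!·β^(m+1), ∫|ψ|² 4πr² dr = A²·(π·a_0^3).
So A² = (π·a_0^3)^(−1).
With a_0 = 1.97: A² = 0.04163 and A = 0.2040.

A ≈ 0.204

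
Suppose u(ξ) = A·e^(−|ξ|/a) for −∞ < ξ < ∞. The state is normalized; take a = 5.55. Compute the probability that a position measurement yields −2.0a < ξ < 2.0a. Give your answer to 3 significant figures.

P ≈ 0.982

|u|² is the probability density, so P = ∫_{−2.0a}^{2.0a} |u|² dξ.
Since A² = 1/(a), this is the region integral divided by the full normalization integral.
By symmetry take twice the ξ ≥ 0 contribution in numerator and denominator; the 2's cancel. Substituting t = ξ/a, A² and the length scale cancel in the ratio: P = ∫_{0}^{2.0} e^(-2·t) dt / ∫_{0}^{∞} e^(-2·t) dt.
An antiderivative of e^(-2·t) is -e^(-2·t)/2; evaluating from 0 to 2.0 gives 1/2 - e^(-4)/2, while the full integral is 1/2.
This works out to P = 0.9817.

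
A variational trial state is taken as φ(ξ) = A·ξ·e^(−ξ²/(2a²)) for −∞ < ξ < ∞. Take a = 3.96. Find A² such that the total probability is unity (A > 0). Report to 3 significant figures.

We need A² ∫|f|² dξ = 1, taking the integral from −∞ to ∞.
The integral (without the A² prefactor) comes out to √(π)·a^3/2.
With a = 3.96: A² = 0.01817 and A = 0.1348.

A^2 ≈ 0.0182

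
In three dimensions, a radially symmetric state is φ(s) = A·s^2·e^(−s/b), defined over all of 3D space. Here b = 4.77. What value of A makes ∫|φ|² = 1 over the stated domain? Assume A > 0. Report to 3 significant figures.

A ≈ 0.000502

We need A² ∫|f|² 4πs² ds = 1, taking the integral from 0 to ∞.
The angular integral contributes 4π, leaving ∫₀^∞ s²|φ|² ds.
Using ∫₀^∞ sⁿ e^(−αs) ds = n!/αⁿ⁺¹, the integral (without the A² prefactor) comes out to 45·π·b^7/2.
Hence A² = 1/[45·π·b^7/2].
Plugging in b = 4.77 yields A = 0.0005018.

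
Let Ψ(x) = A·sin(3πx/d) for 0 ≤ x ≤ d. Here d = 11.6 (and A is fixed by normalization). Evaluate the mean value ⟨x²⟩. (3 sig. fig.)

⟨x^2⟩ ≈ 44.1

By definition ⟨x²⟩ = ∫ x^2 |Ψ(x)|² dx.
The ratio of the moment integral to the normalization integral gives ⟨x²⟩ = -d^2/(18·π^2) + d^2/3.
Putting d = 11.6 gives 44.10.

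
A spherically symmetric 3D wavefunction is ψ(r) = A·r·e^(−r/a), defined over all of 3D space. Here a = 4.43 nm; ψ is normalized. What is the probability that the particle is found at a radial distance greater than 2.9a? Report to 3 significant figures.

With dV = 4πr²dr, the probability is ∫|ψ|² dV over r > 2.9a.
The full normalization integral is A²·[3·π·a^5] = 1, fixing A².
In terms of u = r/a (A², 4π and the length scale all cancel between numerator and denominator), P = [∫_{2.9}^{∞} u^4·e^(-2·u) du] / [∫_{0}^{∞} u^4·e^(-2·u) du].
Using ∫ u^4·e^(-2·u) du = -(u^4/2 + u^3 + 3·u^2/2 + 3·u/2 + 3/4)·e^(-2·u), the numerator is ≈ 0.23454 and the denominator is 3/4.
This evaluates to P = 0.3127.

P ≈ 0.313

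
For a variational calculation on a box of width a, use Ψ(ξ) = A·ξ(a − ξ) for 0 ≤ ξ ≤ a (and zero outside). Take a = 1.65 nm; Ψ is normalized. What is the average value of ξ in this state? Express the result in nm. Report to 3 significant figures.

The expectation value is the |Ψ|²-weighted average of ξ: ∫ ξ|Ψ|² dξ.
Expanding the polynomial and integrating term by term, since the A² factors cancel between numerator and denominator, ⟨ξ⟩ = a/2.
Putting a = 1.65 gives 0.8250.

⟨ξ⟩ ≈ 0.825 nm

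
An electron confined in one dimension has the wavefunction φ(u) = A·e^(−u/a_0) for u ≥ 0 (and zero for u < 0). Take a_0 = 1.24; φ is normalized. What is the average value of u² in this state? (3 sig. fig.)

By definition ⟨u²⟩ = ∫ u^2 |φ(u)|² du.
Since the A² factors cancel between numerator and denominator, ⟨u²⟩ = a_0^2/2.
With a_0 = 1.24, ⟨u^2⟩ = 0.7688.

⟨u^2⟩ ≈ 0.769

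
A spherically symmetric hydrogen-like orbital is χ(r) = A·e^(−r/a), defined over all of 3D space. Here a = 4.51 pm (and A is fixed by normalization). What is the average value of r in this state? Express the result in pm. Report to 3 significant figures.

⟨r⟩ ≈ 6.77 pm

The expectation value is the |χ|²-weighted average of r: ∫ r|χ|² 4πr² dr.
Since the A² factors cancel between numerator and denominator, ⟨r⟩ = 3·a/2.
With a = 4.51, ⟨r⟩ = 6.765.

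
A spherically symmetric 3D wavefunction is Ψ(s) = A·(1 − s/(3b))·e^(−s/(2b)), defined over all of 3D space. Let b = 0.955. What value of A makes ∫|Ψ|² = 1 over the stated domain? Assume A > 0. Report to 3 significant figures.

A ≈ 0.370

We need A² ∫|f|² 4πs² ds = 1, taking the integral from 0 to ∞.
In 3D with spherical symmetry the volume element is 4πs² ds.
With Ψ = A·(1 − s/(3b))·e^(−s/(2b)), the integral evaluates to A²·[8·π·b^3/3].
Hence A² = 1/[8·π·b^3/3].
Plugging in b = 0.955 yields A = 0.3702.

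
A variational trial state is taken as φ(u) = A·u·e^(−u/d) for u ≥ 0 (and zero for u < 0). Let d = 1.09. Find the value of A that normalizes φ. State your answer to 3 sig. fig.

Normalization requires ∫|φ|² du = 1, integrated from 0 to ∞.
With φ = A·u·e^(−u/d), the integral evaluates to A²·[d^3/4].
Hence A² = 1/[d^3/4].
Plugging in d = 1.09 yields A = 1.757.

A ≈ 1.76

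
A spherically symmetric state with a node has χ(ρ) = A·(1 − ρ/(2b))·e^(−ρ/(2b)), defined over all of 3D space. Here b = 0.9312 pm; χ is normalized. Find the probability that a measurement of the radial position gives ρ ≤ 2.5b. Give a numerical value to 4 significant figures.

P = ∫ |χ|² 4πρ² dρ over ρ ≤ 2.5b.
The full normalization integral is A²·[8·π·b^3] = 1, fixing A².
Substituting u = ρ/b, A², 4π and the length scale all cancel in the ratio: P = ∫_{0}^{2.5} u^2·(1 - u/2)^2·e^(-u) du / ∫_{0}^{∞} u^2·(1 - u/2)^2·e^(-u) du.
An antiderivative of u^2·(1 - u/2)^2·e^(-u) is -(u^4/4 + u^2 + 2·u + 2)·e^(-u); evaluating from 0 to 2.5 gives 2 - 1473·e^(-5/2)/64, while the full integral is 2.
Taking the ratio yields P = 0.055381.

P ≈ 0.05538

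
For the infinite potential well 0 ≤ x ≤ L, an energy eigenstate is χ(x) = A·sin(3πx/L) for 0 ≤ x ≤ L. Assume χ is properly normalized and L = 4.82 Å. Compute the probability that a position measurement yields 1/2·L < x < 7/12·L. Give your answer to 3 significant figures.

|χ|² is the probability density, so P = ∫_{1/2·L}^{7/12·L} |χ|² dx.
Since A² = 1/(L/2), this is the region integral divided by the full normalization integral.
In terms of u = x/L (A² and the length scale cancel between numerator and denominator), P = [∫_{1/2}^{7/12} sin(3·π·u)^2 du] / [∫_{0}^{1} sin(3·π·u)^2 du].
An antiderivative of sin(3·π·u)^2 is u/2 - sin(6·π·u)/(12·π); evaluating from 1/2 to 7/12 gives 1/(12·π) + 1/24, while the full integral is 1/2.
Taking the ratio, P = (2 + π)/(12·π).

P ≈ 0.136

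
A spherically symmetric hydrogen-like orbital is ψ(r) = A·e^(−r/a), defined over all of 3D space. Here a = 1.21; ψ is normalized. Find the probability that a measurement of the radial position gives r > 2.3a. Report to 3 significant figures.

P ≈ 0.163

P = ∫ |ψ|² 4πr² dr over r > 2.3a.
Normalization gives A² = 1/(π·a^3).
Substituting u = r/a, A², 4π and the length scale all cancel in the ratio: P = ∫_{2.3}^{∞} u^2·e^(-2·u) du / ∫_{0}^{∞} u^2·e^(-2·u) du.
An antiderivative of u^2·e^(-2·u) is -(2·u^2 + 2·u + 1)·e^(-2·u)/4; evaluating from 2.3 to ∞ gives 809·e^(-23/5)/200, while the full integral is 1/4.
Taking the ratio yields P = 0.1626.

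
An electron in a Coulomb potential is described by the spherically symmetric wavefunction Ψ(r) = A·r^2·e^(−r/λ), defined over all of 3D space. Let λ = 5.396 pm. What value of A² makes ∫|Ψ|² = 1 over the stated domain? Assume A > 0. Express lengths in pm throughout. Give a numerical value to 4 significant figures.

Normalization requires ∫|Ψ|² 4πr² dr = 1, integrated from 0 to ∞.
(Spherical symmetry: dV = 4πr² dr.)
Recall ∫₀^∞ r^m e^(−r/β) dr = m!·β^(m+1), the integral (without the A² prefactor) comes out to 45·π·λ^7/2.
Hence A² = 1/[45·π·λ^7/2].
Substituting λ = 5.396 gives A² = 1.0621E-7, so A = 0.00032590.

A^2 ≈ 1.062E-7 pm^(-7)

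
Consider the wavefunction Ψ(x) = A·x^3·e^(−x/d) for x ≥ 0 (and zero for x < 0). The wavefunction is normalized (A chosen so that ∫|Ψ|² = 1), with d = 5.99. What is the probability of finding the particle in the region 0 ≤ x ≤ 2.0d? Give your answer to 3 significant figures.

P ≈ 0.111

P = ∫_{0}^{2.0d} |Ψ(x)|² dx.
Since A² = 1/(45·d^7/8), this is the region integral divided by the full normalization integral.
Substituting u = x/d, A² and the length scale cancel in the ratio: P = ∫_{0}^{2.0} u^6·e^(-2·u) du / ∫_{0}^{∞} u^6·e^(-2·u) du.
With ∫ u^6·e^(-2·u) du = -(4·u^6 + 12·u^5 + 30·u^4 + 60·u^3 + 90·u^2 + 90·u + 45)·e^(-2·u)/8 + C, the region integral is 45/8 - 2185·e^(-4)/8 and the full one is 45/8.
Evaluating gives P = 0.1107.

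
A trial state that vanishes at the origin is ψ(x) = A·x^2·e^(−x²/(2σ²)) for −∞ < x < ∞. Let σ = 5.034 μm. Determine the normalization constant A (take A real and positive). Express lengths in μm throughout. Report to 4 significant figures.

We need A² ∫|f|² dx = 1, taking the integral from −∞ to ∞.
With ∫_{−∞}^{∞} x^(2m) e^(−αx²) dx = (2m−1)!!·√π / (2^m α^(m+1/2)), carrying out the integral gives A² · 3·√(π)·σ^5/4.
Substituting σ = 5.034 gives A² = 0.00023270, so A = 0.015255.

A ≈ 0.01525 μm^(-5/2)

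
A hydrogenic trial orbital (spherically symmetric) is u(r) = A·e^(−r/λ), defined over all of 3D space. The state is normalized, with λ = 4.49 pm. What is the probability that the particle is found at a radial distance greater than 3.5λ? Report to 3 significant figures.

Integrate the radial probability density 4πr²|u|² over r > 3.5λ.
A² is fixed by ∫₀^∞ 4πr²|u|² dr = 1, i.e. A² = (π·λ^3)^(−1).
In terms of t = r/λ (A², 4π and the length scale all cancel between numerator and denominator), P = [∫_{3.5}^{∞} t^2·e^(-2·t) dt] / [∫_{0}^{∞} t^2·e^(-2·t) dt].
An antiderivative of t^2·e^(-2·t) is -(2·t^2 + 2·t + 1)·e^(-2·t)/4; evaluating from 3.5 to ∞ gives 65·e^(-7)/8, while the full integral is 1/4.
The region integral divided by the full integral gives P = 0.02964.

P ≈ 0.0296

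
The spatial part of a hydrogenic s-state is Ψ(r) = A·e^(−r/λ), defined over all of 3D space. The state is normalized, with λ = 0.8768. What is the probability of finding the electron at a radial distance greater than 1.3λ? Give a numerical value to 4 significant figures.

P = ∫ |Ψ|² 4πr² dr over r > 1.3λ.
A² is fixed by ∫₀^∞ 4πr²|Ψ|² dr = 1, i.e. A² = (π·λ^3)^(−1).
Substituting u = r/λ, A², 4π and the length scale all cancel in the ratio: P = ∫_{1.3}^{∞} u^2·e^(-2·u) du / ∫_{0}^{∞} u^2·e^(-2·u) du.
Using ∫ u^2·e^(-2·u) du = -(2·u^2 + 2·u + 1)·e^(-2·u)/4, the numerator is 349·e^(-13/5)/200 and the denominator is 1/4.
This evaluates to P = 0.51843.

P ≈ 0.5184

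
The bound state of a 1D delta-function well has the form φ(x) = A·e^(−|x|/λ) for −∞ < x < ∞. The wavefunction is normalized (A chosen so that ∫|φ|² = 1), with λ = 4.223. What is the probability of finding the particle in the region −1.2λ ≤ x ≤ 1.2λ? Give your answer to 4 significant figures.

The probability is P = ∫ |φ|² dx over [−1.2λ, 1.2λ].
The normalization integral ∫|φ|²dx over the whole domain equals λ·A², and A² cancels in the ratio.
By symmetry take twice the x ≥ 0 contribution in numerator and denominator; the 2's cancel. In terms of u = x/λ (A² and the length scale cancel between numerator and denominator), P = [∫_{0}^{1.2} e^(-2·u) du] / [∫_{0}^{∞} e^(-2·u) du].
With ∫ e^(-2·u) du = -e^(-2·u)/2 + C, the region integral is 1/2 - e^(-12/5)/2 and the full one is 1/2.
This works out to P = 0.90928.

P ≈ 0.9093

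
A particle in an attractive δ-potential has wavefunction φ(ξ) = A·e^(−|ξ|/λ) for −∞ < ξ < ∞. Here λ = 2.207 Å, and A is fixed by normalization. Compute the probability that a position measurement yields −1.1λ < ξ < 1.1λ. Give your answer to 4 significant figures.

P ≈ 0.8892

P = ∫_{−1.1λ}^{1.1λ} |φ(ξ)|² dξ.
Since A² = 1/(λ), this is the region integral divided by the full normalization integral.
By symmetry take twice the ξ ≥ 0 contribution in numerator and denominator; the 2's cancel. Substituting u = ξ/λ, A² and the length scale cancel in the ratio: P = ∫_{0}^{1.1} e^(-2·u) du / ∫_{0}^{∞} e^(-2·u) du.
With ∫ e^(-2·u) du = -e^(-2·u)/2 + C, the region integral is 1/2 - e^(-11/5)/2 and the full one is 1/2.
Evaluating gives P = 0.88920.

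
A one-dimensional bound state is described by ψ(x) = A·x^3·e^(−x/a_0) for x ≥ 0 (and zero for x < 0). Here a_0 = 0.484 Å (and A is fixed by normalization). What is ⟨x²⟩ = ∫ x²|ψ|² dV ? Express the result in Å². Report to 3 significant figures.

⟨x^2⟩ ≈ 3.28 Å^2

⟨x²⟩ = ∫ x^2 |ψ|² dx over the full domain.
The ratio of the moment integral to the normalization integral gives ⟨x²⟩ = 14·a_0^2.
With a_0 = 0.484, ⟨x^2⟩ = 3.280.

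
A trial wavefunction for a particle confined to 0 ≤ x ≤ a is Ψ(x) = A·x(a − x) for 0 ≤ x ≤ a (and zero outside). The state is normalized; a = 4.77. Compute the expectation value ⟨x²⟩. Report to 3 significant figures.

The expectation value is the |Ψ|²-weighted average of x^2: ∫ x^2|Ψ|² dx.
Evaluating both integrals, ⟨x²⟩ = 2·a^2/7.
Putting a = 4.77 gives 6.501.

⟨x^2⟩ ≈ 6.50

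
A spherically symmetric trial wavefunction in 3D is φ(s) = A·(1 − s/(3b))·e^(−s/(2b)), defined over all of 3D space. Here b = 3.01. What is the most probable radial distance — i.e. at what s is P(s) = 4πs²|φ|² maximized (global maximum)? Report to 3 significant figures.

The maximum of P(s) = 4πs²|φ|² occurs where its derivative vanishes.
This gives s = b.
With b = 3.01, the most probable radial distance is 3.010.

s ≈ 3.01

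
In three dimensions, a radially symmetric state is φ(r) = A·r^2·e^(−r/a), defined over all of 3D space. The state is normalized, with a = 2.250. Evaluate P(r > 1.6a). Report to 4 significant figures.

P ≈ 0.9554

Integrate the radial probability density 4πr²|φ|² over r > 1.6a.
The full normalization integral is A²·[45·π·a^7/2] = 1, fixing A².
Substituting u = r/a, A², 4π and the length scale all cancel in the ratio: P = ∫_{1.6}^{∞} u^6·e^(-2·u) du / ∫_{0}^{∞} u^6·e^(-2·u) du.
Using ∫ u^6·e^(-2·u) du = -(4·u^6 + 12·u^5 + 30·u^4 + 60·u^3 + 90·u^2 + 90·u + 45)·e^(-2·u)/8, the numerator is ≈ 5.37402 and the denominator is 45/8.
The region integral divided by the full integral gives P = 0.95538.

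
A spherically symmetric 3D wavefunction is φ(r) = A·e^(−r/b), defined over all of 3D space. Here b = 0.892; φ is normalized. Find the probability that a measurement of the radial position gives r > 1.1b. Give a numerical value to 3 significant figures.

P ≈ 0.623

P = ∫ |φ|² 4πr² dr over r > 1.1b.
The full normalization integral is A²·[π·b^3] = 1, fixing A².
In terms of u = r/b (A², 4π and the length scale all cancel between numerator and denominator), P = [∫_{1.1}^{∞} u^2·e^(-2·u) du] / [∫_{0}^{∞} u^2·e^(-2·u) du].
An antiderivative of u^2·e^(-2·u) is -(2·u^2 + 2·u + 1)·e^(-2·u)/4; evaluating from 1.1 to ∞ gives 281·e^(-11/5)/200, while the full integral is 1/4.
The region integral divided by the full integral gives P = 0.6227.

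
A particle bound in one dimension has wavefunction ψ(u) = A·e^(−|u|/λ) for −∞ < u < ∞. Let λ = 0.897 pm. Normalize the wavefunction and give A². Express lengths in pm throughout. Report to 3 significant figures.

Normalization requires ∫|ψ|² du = 1, integrated from −∞ to ∞.
With ∫₀^∞ u^0 e^(−αu) du = 0!/α^1, ∫|ψ|² du = A²·(λ).
Substituting λ = 0.897 gives A² = 1.115, so A = 1.056.

A^2 ≈ 1.11 pm^(-1)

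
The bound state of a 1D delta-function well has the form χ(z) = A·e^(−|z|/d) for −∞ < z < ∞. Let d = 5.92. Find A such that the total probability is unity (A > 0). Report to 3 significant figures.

Require ∫ |χ|² dz = 1 over the whole domain.
The integral (without the A² prefactor) comes out to d.
Hence A² = 1/[d].
Plugging in d = 5.92 yields A = 0.4110.

A ≈ 0.411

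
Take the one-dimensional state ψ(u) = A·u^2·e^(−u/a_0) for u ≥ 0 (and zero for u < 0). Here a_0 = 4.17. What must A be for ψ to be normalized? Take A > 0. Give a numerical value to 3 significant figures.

A ≈ 0.0325

The normalization condition is ∫|ψ|² du = 1 from 0 to ∞.
With ∫₀^∞ u^4 e^(−αu) du = 4!/α^5, ∫|ψ|² du = A²·(3·a_0^5/4).
Setting this equal to 1 gives A² = 1/(3·a_0^5/4).
With a_0 = 4.17: A² = 0.001057 and A = 0.03252.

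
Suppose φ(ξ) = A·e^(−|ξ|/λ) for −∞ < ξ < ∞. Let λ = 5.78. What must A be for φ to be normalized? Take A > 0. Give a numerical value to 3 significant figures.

Normalization requires ∫|φ|² dξ = 1, integrated from −∞ to ∞.
∫|φ|² dξ = A²·(λ).
Setting this equal to 1 gives A² = 1/(λ).
With λ = 5.78: A² = 0.1730 and A = 0.4159.

A ≈ 0.416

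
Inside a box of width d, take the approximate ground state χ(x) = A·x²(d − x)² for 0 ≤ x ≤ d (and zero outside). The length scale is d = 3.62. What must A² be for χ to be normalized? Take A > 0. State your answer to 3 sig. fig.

A^2 ≈ 0.00590

The normalization condition is ∫|χ|² dx = 1 from 0 to d.
Expanding the polynomial and integrating term by term, with χ = A·x²(d − x)², the integral evaluates to A²·[d^9/630].
So A² = (d^9/630)^(−1).
Substituting d = 3.62 gives A² = 0.005902, so A = 0.07682.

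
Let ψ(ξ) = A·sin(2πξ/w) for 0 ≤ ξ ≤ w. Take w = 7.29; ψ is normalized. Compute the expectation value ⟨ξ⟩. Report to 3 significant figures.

The expectation value is the |ψ|²-weighted average of ξ: ∫ ξ|ψ|² dξ.
With ∫₀^w sin²(nπξ/w) dξ = w/2, the ratio of the moment integral to the normalization integral gives ⟨ξ⟩ = w/2.
With w = 7.29, ⟨ξ⟩ = 3.645.

⟨ξ⟩ ≈ 3.65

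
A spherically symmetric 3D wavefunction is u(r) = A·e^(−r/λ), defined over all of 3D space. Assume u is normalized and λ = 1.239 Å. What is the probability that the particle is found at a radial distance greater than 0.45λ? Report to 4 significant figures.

Integrate the radial probability density 4πr²|u|² over r > 0.45λ.
The full normalization integral is A²·[π·λ^3] = 1, fixing A².
Let t = r/λ; then A², 4π and the length scale all cancel, so P = ∫_{0.45}^{∞} t^2·e^(-2·t) dt ÷ ∫_{0}^{∞} t^2·e^(-2·t) dt.
Using ∫ t^2·e^(-2·t) dt = -(2·t^2 + 2·t + 1)·e^(-2·t)/4, the numerator is 461·e^(-9/10)/800 and the denominator is 1/4.
Taking the ratio yields P = 0.93714.

P ≈ 0.9371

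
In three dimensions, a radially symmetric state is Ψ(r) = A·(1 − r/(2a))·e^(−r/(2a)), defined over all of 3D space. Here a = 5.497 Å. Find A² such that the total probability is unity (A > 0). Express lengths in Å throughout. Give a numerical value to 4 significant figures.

We need A² ∫|f|² 4πr² dr = 1, taking the integral from 0 to ∞.
The integral (without the A² prefactor) comes out to 8·π·a^3.
Hence A² = 1/[8·π·a^3].
Substituting a = 5.497 gives A² = 0.00023954, so A = 0.015477.

A^2 ≈ 0.0002395 Å^(-3)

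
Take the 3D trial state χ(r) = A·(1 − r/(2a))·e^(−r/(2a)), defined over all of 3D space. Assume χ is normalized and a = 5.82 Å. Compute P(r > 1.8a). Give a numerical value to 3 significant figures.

P ≈ 0.948

With dV = 4πr²dr, the probability is ∫|χ|² dV over r > 1.8a.
The full normalization integral is A²·[8·π·a^3] = 1, fixing A².
Let u = r/a; then A², 4π and the length scale all cancel, so P = ∫_{1.8}^{∞} u^2·(1 - u/2)^2·e^(-u) du ÷ ∫_{0}^{∞} u^2·(1 - u/2)^2·e^(-u) du.
Using ∫ u^2·(1 - u/2)^2·e^(-u) du = -(u^4/4 + u^2 + 2·u + 2)·e^(-u), the numerator is ≈ 1.8951 and the denominator is 2.
Taking the ratio yields P = 0.9475.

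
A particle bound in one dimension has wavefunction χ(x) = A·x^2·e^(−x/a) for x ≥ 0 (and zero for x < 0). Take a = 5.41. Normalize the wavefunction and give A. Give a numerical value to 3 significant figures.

We need A² ∫|f|² dx = 1, taking the integral from 0 to ∞.
With ∫₀^∞ x^4 e^(−αx) dx = 4!/α^5, carrying out the integral gives A² · 3·a^5/4.
Hence A² = 1/[3·a^5/4].
Substituting a = 5.41 gives A² = 0.0002877, so A = 0.01696.

A ≈ 0.0170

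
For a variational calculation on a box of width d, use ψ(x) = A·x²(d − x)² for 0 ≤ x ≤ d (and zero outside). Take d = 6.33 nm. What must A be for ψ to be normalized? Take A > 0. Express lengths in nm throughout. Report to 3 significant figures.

A ≈ 0.00621 nm^(-9/2)

Normalization requires ∫|ψ|² dx = 1, integrated from 0 to d.
Carrying out the integral gives A² · d^9/630.
Substituting d = 6.33 gives A² = 0.00003861, so A = 0.006214.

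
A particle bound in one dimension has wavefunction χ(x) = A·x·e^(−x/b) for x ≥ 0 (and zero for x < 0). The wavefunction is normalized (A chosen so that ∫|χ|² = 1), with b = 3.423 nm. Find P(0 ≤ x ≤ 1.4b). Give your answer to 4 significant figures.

P ≈ 0.5305

The probability is P = ∫ |χ|² dx over [0, 1.4b].
The normalization integral ∫|χ|²dx over the whole domain equals b^3/4·A², and A² cancels in the ratio.
In terms of u = x/b (A² and the length scale cancel between numerator and denominator), P = [∫_{0}^{1.4} u^2·e^(-2·u) du] / [∫_{0}^{∞} u^2·e^(-2·u) du].
Using ∫ u^2·e^(-2·u) du = -(2·u^2 + 2·u + 1)·e^(-2·u)/4, the numerator is 1/4 - 193·e^(-14/5)/100 and the denominator is 1/4.
The result is P = 0.53055.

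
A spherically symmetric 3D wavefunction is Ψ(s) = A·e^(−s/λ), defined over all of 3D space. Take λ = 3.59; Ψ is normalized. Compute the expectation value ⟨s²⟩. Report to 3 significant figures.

⟨s^2⟩ ≈ 38.7

⟨s²⟩ = ∫ s^2 |Ψ|² 4πs² ds over the full domain.
Recall ∫₀^∞ s^m e^(−s/β) ds = m!·β^(m+1), the ratio of the moment integral to the normalization integral gives ⟨s²⟩ = 3·λ^2.
Putting λ = 3.59 gives 38.66.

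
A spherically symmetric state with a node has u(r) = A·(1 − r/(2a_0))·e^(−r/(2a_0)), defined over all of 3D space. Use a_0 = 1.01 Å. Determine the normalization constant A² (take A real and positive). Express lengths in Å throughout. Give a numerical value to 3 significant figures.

The normalization condition is ∫|u|² 4πr² dr = 1 from 0 to ∞.
(Spherical symmetry: dV = 4πr² dr.)
Carrying out the integral gives A² · 8·π·a_0^3.
So A² = (8·π·a_0^3)^(−1).
With a_0 = 1.01: A² = 0.03862 and A = 0.1965.

A^2 ≈ 0.0386 Å^(-3)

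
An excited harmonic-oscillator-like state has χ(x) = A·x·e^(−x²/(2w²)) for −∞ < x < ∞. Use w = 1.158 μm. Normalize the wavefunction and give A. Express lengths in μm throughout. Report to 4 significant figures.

The normalization condition is ∫|χ|² dx = 1 from −∞ to ∞.
The integral (without the A² prefactor) comes out to √(π)·w^3/2.
Setting this equal to 1 gives A² = 1/(√(π)·w^3/2).
Plugging in w = 1.158 yields A = 0.85244.

A ≈ 0.8524 μm^(-3/2)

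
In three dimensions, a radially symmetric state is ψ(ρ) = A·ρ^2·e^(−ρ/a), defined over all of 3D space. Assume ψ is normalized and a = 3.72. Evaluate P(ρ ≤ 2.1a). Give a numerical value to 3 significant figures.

P ≈ 0.133

With dV = 4πρ²dρ, the probability is ∫|ψ|² dV over ρ ≤ 2.1a.
Normalization gives A² = 1/(45·π·a^7/2).
Substituting u = ρ/a, A², 4π and the length scale all cancel in the ratio: P = ∫_{0}^{2.1} u^6·e^(-2·u) du / ∫_{0}^{∞} u^6·e^(-2·u) du.
An antiderivative of u^6·e^(-2·u) is -(4·u^6 + 12·u^5 + 30·u^4 + 60·u^3 + 90·u^2 + 90·u + 45)·e^(-2·u)/8; evaluating from 0 to 2.1 gives ≈ 0.74552, while the full integral is 45/8.
This evaluates to P = 0.1325.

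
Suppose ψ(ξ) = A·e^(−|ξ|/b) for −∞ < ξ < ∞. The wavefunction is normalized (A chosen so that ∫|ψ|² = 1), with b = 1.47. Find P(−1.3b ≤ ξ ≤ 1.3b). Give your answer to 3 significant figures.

P ≈ 0.926

|ψ|² is the probability density, so P = ∫_{−1.3b}^{1.3b} |ψ|² dξ.
With A² fixed by ∫|ψ|² = 1, i.e. A² = (b)^(−1), substitute and integrate.
Both integrals are even about ξ = 0, so only the ξ ≥ 0 halves are needed (the factors of 2 cancel). Let u = ξ/b; then A² and the length scale cancel, so P = ∫_{0}^{1.3} e^(-2·u) du ÷ ∫_{0}^{∞} e^(-2·u) du.
Using ∫ e^(-2·u) du = -e^(-2·u)/2, the numerator is 1/2 - e^(-13/5)/2 and the denominator is 1/2.
Evaluating gives P = 0.9257.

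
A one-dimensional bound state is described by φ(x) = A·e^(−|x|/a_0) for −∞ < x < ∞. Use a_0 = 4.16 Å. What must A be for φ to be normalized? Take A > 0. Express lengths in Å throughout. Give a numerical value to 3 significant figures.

A ≈ 0.490 Å^(-1/2)

We need A² ∫|f|² dx = 1, taking the integral from −∞ to ∞.
Using ∫₀^∞ xⁿ e^(−αx) dx = n!/αⁿ⁺¹, carrying out the integral gives A² · a_0.
Hence A² = 1/[a_0].
Substituting a_0 = 4.16 gives A² = 0.2404, so A = 0.4903.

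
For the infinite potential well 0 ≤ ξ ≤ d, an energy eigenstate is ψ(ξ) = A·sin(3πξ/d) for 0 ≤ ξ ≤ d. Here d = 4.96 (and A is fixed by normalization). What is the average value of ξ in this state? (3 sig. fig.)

⟨ξ⟩ ≈ 2.48

The expectation value is the |ψ|²-weighted average of ξ: ∫ ξ|ψ|² dξ.
With ∫₀^d sin²(nπξ/d) dξ = d/2, evaluating both integrals, ⟨ξ⟩ = d/2.
Putting d = 4.96 gives 2.480.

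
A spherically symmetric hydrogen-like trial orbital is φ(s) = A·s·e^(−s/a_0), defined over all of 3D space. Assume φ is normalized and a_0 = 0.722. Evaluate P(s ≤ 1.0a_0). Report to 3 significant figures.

With dV = 4πs²ds, the probability is ∫|φ|² dV over s ≤ 1.0a_0.
The full normalization integral is A²·[3·π·a_0^5] = 1, fixing A².
In terms of u = s/a_0 (A², 4π and the length scale all cancel between numerator and denominator), P = [∫_{0}^{1.0} u^4·e^(-2·u) du] / [∫_{0}^{∞} u^4·e^(-2·u) du].
An antiderivative of u^4·e^(-2·u) is -(u^4/2 + u^3 + 3·u^2/2 + 3·u/2 + 3/4)·e^(-2·u); evaluating from 0 to 1.0 gives 3/4 - 21·e^(-2)/4, while the full integral is 3/4.
Taking the ratio yields P = 0.05265.

P ≈ 0.0527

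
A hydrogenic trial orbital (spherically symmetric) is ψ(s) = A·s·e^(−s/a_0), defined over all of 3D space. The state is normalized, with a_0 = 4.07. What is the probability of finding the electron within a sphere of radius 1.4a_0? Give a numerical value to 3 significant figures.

P ≈ 0.152

With dV = 4πs²ds, the probability is ∫|ψ|² dV over s ≤ 1.4a_0.
Normalization gives A² = 1/(3·π·a_0^5).
Substituting u = s/a_0, A², 4π and the length scale all cancel in the ratio: P = ∫_{0}^{1.4} u^4·e^(-2·u) du / ∫_{0}^{∞} u^4·e^(-2·u) du.
With ∫ u^4·e^(-2·u) du = -(u^4/2 + u^3 + 3·u^2/2 + 3·u/2 + 3/4)·e^(-2·u) + C, the region integral is ≈ 0.11424 and the full one is 3/4.
This evaluates to P = 0.1523.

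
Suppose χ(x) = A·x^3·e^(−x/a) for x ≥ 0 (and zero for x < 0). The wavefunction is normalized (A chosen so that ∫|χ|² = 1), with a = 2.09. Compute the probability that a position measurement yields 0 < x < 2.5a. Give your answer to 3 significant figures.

P ≈ 0.238

|χ|² is the probability density, so P = ∫_{0}^{2.5a} |χ|² dx.
The normalization integral ∫|χ|²dx over the whole domain equals 45·a^7/8·A², and A² cancels in the ratio.
Substituting u = x/a, A² and the length scale cancel in the ratio: P = ∫_{0}^{2.5} u^6·e^(-2·u) du / ∫_{0}^{∞} u^6·e^(-2·u) du.
An antiderivative of u^6·e^(-2·u) is -(4·u^6 + 12·u^5 + 30·u^4 + 60·u^3 + 90·u^2 + 90·u + 45)·e^(-2·u)/8; evaluating from 0 to 2.5 gives ≈ 1.3377, while the full integral is 45/8.
Evaluating gives P = 0.2378.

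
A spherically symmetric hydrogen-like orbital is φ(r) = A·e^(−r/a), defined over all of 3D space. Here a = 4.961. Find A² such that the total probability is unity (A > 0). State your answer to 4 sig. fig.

The normalization condition is ∫|φ|² 4πr² dr = 1 from 0 to ∞.
(Spherical symmetry: dV = 4πr² dr.)
With φ = A·e^(−r/a), the integral evaluates to A²·[π·a^3].
So A² = (π·a^3)^(−1).
With a = 4.961: A² = 0.0026070 and A = 0.051059.

A^2 ≈ 0.002607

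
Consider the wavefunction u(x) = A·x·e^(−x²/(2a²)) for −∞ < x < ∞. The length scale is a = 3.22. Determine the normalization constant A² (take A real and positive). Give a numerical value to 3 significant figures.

A^2 ≈ 0.0338

We need A² ∫|f|² dx = 1, taking the integral from −∞ to ∞.
Differentiating ∫e^(−αx²) dx = √(π/α) under α to get the higher moments, carrying out the integral gives A² · √(π)·a^3/2.
So A² = (√(π)·a^3/2)^(−1).
Plugging in a = 3.22 yields A = 0.1838.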